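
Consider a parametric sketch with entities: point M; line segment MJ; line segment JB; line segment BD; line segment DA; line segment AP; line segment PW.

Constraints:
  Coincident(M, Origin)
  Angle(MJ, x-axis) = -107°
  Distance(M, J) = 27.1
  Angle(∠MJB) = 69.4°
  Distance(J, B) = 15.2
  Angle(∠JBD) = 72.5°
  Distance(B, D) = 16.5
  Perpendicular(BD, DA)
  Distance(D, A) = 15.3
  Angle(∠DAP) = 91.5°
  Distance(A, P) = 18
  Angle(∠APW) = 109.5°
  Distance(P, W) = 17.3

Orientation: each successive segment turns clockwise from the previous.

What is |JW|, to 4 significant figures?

19.28

∠DAP = 91.5° gives AP at -143.6° from the x-axis; with |AP| = 18.0, P = (-12.17, -30.43). ∠APW = 109.5° gives PW at 145.9° from the x-axis; with |PW| = 17.3, W = (-26.49, -20.73). Then |JW| = |W − J| = 19.28.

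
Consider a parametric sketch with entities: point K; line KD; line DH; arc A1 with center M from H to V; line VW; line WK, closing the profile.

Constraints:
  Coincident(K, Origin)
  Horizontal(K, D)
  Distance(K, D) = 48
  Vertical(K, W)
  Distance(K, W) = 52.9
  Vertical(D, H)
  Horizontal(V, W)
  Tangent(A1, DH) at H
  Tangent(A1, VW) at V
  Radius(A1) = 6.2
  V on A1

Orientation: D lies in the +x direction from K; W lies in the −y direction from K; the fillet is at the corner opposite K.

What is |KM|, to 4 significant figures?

62.67

K is at the origin; KD is horizontal with |KD| = 48.0 and D on the +x side, so D = (48.00, 0.000). KW is vertical with |KW| = 52.9 and W on the −y side, so W = (0.000, -52.90). The virtual corner opposite K is at (48.00, -52.90). Since A1 is tangent to DH there, MH ⟂ DH and tangency of A1 to VW means the radius MV is perpendicular to VW, with radius 6.2, so the center M sits 6.2 in from both sides at M = (41.80, -46.70). Then |KM| = |M − K| = 62.67.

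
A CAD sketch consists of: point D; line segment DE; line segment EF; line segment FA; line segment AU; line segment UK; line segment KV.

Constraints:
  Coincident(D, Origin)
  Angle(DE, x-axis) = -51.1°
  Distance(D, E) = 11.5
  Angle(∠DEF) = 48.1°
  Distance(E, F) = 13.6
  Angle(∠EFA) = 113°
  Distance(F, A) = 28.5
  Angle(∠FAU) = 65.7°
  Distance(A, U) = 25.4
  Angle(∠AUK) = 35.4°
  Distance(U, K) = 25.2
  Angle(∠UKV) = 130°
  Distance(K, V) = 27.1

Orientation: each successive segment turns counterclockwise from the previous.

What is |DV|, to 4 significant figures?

39.97

∠AUK = 35.4° gives UK at 46.70° from the x-axis; with |UK| = 25.2, K = (-0.9290, 12.84). ∠UKV = 130.0° gives KV at 96.70° from the x-axis; with |KV| = 27.1, V = (-4.091, 39.76). Then |DV| = |V − D| = 39.97.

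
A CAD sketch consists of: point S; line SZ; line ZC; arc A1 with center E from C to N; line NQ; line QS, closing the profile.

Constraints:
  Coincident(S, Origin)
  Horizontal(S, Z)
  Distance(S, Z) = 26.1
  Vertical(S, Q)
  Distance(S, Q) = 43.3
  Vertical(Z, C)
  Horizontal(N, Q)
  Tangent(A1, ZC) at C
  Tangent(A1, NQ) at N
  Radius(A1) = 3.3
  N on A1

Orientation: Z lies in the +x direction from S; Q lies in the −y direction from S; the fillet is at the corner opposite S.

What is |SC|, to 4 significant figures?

47.76

The virtual corner opposite S is at (26.10, -43.30). A1 meets ZC tangentially, so EC is at right angles to ZC and A1 meets NQ tangentially, so EN is at right angles to NQ, with radius 3.3, so the center E sits 3.3 in from both sides at E = (22.80, -40.00). That places the tangent points at C = (26.10, -40.00) on ZC and N = (22.80, -43.30) on NQ. Then |SC| = |C − S| = 47.76.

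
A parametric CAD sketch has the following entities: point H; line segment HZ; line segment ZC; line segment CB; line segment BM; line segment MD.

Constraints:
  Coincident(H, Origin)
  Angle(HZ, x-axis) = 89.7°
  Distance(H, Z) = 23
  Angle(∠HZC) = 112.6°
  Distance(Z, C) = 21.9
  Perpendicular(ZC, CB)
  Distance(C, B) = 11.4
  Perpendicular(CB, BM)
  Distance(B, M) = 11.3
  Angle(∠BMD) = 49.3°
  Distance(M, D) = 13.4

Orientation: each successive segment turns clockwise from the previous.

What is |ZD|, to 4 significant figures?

19.38

CB ⟂ BM, so BM runs at -157.7°; with |BM| = 11.3, M = (14.25, 16.47). ∠BMD = 49.3° gives MD at 71.60° from the x-axis; with |MD| = 13.4, D = (18.48, 29.19). Then |ZD| = |D − Z| = 19.38.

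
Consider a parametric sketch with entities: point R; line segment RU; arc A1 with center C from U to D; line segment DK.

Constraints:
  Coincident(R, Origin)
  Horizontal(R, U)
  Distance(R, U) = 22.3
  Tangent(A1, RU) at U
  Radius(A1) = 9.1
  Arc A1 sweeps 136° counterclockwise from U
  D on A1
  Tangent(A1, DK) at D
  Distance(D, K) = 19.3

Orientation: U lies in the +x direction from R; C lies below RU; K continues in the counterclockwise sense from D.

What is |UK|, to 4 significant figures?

30.02

On A1, U sits at bearing 90° from C; a 136° counterclockwise sweep puts D at bearing 226°, so D = C + 9.1·(cos 226°, sin 226°) = (15.98, -15.65). Tangency of A1 to DK means the radius CD is perpendicular to DK, so DK runs along (−sin 226°, cos 226°); with |DK| = 19.3, K = (29.86, -29.05). Then |UK| = |K − U| = 30.02.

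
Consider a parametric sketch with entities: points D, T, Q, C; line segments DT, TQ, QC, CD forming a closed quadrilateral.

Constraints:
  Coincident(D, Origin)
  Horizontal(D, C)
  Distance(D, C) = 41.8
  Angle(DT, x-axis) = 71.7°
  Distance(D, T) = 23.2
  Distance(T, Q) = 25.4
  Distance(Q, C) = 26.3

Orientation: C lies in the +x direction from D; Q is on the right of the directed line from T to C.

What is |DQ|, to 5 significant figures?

15.700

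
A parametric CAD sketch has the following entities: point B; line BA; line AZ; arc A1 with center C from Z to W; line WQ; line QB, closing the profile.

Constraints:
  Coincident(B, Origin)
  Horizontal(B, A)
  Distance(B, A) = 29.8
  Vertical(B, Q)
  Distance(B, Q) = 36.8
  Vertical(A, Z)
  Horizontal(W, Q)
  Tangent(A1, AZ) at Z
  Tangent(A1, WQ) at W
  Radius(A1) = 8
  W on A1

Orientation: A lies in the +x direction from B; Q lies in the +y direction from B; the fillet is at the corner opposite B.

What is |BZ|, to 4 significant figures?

41.44

B is at the origin; BA is horizontal with |BA| = 29.8 and A on the +x side, so A = (29.80, 0.000). B and Q share the same x with |BQ| = 36.8 and Q on the +y side, so Q = (0.000, 36.80). The virtual corner opposite B is at (29.80, 36.80). The tangent condition forces CZ to be normal to AZ and since A1 is tangent to WQ there, CW ⟂ WQ, with radius 8.0, so the center C sits 8.0 in from both sides at C = (21.80, 28.80). That places the tangent points at Z = (29.80, 28.80) on AZ and W = (21.80, 36.80) on WQ. Then |BZ| = |Z − B| = 41.44.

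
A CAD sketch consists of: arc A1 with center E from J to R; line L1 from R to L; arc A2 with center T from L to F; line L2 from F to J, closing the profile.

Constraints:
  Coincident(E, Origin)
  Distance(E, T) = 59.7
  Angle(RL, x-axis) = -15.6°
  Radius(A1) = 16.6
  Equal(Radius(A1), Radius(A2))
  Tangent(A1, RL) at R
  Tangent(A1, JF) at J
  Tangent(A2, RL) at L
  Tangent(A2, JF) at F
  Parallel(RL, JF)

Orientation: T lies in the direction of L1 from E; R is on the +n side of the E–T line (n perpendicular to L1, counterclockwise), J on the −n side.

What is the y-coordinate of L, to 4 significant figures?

-0.06601

Tangency of A1 to both parallel lines with radius 16.6 puts R and J at E ± 16.6·n: R = (4.464, 15.99), J = (-4.464, -15.99). Equal radii place L and F the same way about T: L = T + 16.6·n = (61.96, -0.06601), F = T − 16.6·n = (53.04, -32.04). So L.y = -0.06601.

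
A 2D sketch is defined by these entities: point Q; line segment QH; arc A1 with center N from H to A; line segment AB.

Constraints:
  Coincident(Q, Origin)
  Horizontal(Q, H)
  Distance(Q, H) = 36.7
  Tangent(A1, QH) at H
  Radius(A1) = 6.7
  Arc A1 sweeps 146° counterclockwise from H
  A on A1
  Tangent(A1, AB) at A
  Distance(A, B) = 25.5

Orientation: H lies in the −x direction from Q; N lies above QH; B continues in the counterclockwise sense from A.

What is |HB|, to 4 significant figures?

31.71

On A1, H sits at bearing -90° from N; a 146° counterclockwise sweep puts A at bearing 56°, so A = N + 6.7·(cos 56°, sin 56°) = (-32.95, 12.25). A1 meets AB tangentially, so NA is at right angles to AB, so AB runs along (−sin 56°, cos 56°); with |AB| = 25.5, B = (-54.09, 26.51). Then |HB| = |B − H| = 31.71.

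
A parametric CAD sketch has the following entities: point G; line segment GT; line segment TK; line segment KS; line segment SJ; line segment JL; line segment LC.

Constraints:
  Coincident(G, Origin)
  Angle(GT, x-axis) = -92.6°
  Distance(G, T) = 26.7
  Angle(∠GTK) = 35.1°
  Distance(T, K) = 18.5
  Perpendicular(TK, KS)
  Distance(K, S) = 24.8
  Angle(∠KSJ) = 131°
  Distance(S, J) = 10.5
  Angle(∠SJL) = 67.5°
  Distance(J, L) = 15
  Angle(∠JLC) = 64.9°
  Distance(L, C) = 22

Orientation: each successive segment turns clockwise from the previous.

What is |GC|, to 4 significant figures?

7.447

G is at the origin; GT runs at -92.6° with length 26.7, so T = (-1.211, -26.67). ∠GTK = 35.1° gives TK at 122.5° from the x-axis; with |TK| = 18.5, K = (-11.15, -11.07). TK is perpendicular to KS, so KS runs at 32.50°; with |KS| = 24.8, S = (9.765, 2.255). ∠KSJ = 131.0° gives SJ at -16.50° from the x-axis; with |SJ| = 10.5, J = (19.83, -0.7269). ∠SJL = 67.5° gives JL at -129.0° from the x-axis; with |JL| = 15.0, L = (10.39, -12.38). ∠JLC = 64.9° gives LC at 115.9° from the x-axis; with |LC| = 22.0, C = (0.7830, 7.406). Then |GC| = |C − G| = 7.447.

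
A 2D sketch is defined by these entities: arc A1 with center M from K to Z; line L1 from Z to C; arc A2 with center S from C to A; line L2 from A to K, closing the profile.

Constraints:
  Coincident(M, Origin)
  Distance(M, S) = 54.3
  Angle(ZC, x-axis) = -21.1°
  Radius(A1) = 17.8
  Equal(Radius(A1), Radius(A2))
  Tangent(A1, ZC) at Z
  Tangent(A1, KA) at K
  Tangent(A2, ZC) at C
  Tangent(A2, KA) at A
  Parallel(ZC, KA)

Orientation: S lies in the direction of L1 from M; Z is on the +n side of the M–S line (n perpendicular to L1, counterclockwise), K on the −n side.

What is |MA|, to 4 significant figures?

57.14

The slot axis is L1's direction at -21.1°, so u = (cos -21.1°, sin -21.1°) = (0.9330, -0.3600) and n = (−sin -21.1°, cos -21.1°) = (0.3600, 0.9330). M is at the origin and S lies 54.3 along u from M, so S = 54.3·u = (50.66, -19.55). Tangency of A1 to both parallel lines with radius 17.8 puts Z and K at M ± 17.8·n: Z = (6.408, 16.61), K = (-6.408, -16.61). Equal radii place C and A the same way about S: C = S + 17.8·n = (57.07, -2.941), A = S − 17.8·n = (44.25, -36.15). Then |MA| = |A − M| = 57.14.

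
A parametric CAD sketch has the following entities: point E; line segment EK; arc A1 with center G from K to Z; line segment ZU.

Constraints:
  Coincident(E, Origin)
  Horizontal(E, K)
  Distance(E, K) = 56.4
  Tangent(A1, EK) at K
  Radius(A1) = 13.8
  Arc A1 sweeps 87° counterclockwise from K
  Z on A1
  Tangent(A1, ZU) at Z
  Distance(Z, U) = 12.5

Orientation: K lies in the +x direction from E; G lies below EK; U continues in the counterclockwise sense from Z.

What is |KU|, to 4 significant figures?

29.36

E is at the origin; EK is horizontal with |EK| = 56.4 and K on the +x side, so K = (56.40, 0.000). Since A1 is tangent to EK there, GK ⟂ EK, so G = K + (0, -13.8) = (56.40, -13.80). On A1, K sits at bearing 90° from G; an 87° counterclockwise sweep puts Z at bearing 177°, so Z = G + 13.8·(cos 177°, sin 177°) = (42.62, -13.08). Tangency of A1 to ZU means the radius GZ is perpendicular to ZU, so ZU runs along (−sin 177°, cos 177°); with |ZU| = 12.5, U = (41.96, -25.56). Then |KU| = |U − K| = 29.36.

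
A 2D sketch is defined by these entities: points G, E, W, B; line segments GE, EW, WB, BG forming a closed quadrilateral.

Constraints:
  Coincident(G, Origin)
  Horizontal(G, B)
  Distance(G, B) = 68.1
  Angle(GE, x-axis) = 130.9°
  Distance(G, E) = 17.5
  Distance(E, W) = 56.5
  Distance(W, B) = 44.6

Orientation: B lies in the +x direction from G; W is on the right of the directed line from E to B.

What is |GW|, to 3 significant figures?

39.2

Checks: |EW| = 56.50 ✓; |WB| = 44.60 ✓.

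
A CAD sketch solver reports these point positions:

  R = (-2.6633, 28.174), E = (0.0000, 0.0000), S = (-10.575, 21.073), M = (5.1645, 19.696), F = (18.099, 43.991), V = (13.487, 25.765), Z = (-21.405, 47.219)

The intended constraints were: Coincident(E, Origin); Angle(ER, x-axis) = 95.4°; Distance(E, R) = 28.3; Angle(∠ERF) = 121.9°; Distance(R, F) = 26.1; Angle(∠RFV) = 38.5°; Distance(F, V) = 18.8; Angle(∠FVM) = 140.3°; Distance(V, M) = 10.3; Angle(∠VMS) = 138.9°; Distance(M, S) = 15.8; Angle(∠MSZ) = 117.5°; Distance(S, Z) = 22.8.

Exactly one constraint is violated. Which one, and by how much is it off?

Distance(S, Z) = 22.8 — off by 5.50.

E = (0.00, 0.00) ✓; ER at 95.40° ✓; |ER| = 28.30 ✓; ∠ERF = 121.9° ✓; |RF| = 26.10 ✓; ∠RFV = 38.50° ✓; |FV| = 18.80 ✓; ∠FVM = 140.3° ✓; |VM| = 10.30 ✓; ∠VMS = 138.9° ✓; |MS| = 15.80 ✓; ∠MSZ = 117.5° ✓; |SZ| = 28.30 ✗.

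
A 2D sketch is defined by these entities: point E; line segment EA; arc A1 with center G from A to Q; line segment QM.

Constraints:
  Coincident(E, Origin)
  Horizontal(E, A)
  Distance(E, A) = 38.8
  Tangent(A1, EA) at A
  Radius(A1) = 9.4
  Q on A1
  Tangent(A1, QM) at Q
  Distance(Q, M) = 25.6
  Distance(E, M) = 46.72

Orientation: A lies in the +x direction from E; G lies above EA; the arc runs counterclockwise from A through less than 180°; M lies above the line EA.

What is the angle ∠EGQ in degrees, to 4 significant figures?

155.8°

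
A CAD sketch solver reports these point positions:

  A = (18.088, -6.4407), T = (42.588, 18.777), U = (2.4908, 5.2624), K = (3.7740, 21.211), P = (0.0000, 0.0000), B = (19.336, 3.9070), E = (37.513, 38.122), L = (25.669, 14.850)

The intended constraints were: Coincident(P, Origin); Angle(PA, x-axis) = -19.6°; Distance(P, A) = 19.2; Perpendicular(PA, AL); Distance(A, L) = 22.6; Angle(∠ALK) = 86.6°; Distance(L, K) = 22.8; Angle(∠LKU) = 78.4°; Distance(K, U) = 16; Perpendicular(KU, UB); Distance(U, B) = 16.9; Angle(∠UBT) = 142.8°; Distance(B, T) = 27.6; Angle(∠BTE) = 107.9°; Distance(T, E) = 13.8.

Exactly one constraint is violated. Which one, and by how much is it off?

Distance(T, E) = 13.8 — off by 6.20.

P = (0.00, 0.00) ✓; PA at -19.60° ✓; |PA| = 19.20 ✓; ∠(PA, AL) = 90.00° ✓; |AL| = 22.60 ✓; ∠ALK = 86.60° ✓; |LK| = 22.80 ✓; ∠LKU = 78.40° ✓; |KU| = 16.00 ✓; ∠(KU, UB) = 90.00° ✓; |UB| = 16.90 ✓; ∠UBT = 142.8° ✓; |BT| = 27.60 ✓; ∠BTE = 107.9° ✓; |TE| = 20.00 ✗.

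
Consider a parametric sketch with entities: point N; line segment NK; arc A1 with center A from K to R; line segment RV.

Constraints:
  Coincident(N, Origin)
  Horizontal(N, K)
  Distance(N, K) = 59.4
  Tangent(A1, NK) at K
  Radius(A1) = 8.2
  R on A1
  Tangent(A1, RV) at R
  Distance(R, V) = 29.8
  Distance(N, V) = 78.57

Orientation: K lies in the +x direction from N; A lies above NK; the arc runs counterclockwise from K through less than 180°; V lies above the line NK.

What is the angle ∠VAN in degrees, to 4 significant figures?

116.0°

N is at the origin; NK is horizontal with |NK| = 59.4 and K on the +x side, so K = (59.40, 0.000). Since A1 is tangent to NK there, AK ⟂ NK, so A = K + (0, 8.2) = (59.40, 8.200). Since AR ⟂ RV (tangency), |AV| = √(8.2² + 29.8²) = 30.91 regardless of where R sits on A1. So V lies on both circle(N, 78.57) and circle(A, 30.91); the above-NK intersection is V = (69.00, 37.58). R is the foot of the tangent from V: R = (67.59, 7.812).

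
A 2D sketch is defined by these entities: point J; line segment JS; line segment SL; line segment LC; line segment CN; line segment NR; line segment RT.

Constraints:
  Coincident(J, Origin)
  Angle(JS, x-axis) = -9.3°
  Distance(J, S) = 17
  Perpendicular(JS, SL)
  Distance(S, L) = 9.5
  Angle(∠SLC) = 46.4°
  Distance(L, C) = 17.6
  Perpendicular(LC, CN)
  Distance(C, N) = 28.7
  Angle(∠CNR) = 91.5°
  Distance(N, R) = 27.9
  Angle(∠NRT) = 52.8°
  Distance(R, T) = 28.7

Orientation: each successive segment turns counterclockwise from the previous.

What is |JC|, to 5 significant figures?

5.0057

J is at the origin; JS runs at -9.3° with length 17.0, so S = (16.777, -2.7473). JS is perpendicular to SL, so SL runs at 80.700°; with |SL| = 9.5, L = (18.312, 6.6279). ∠SLC = 46.4° gives LC at -145.70° from the x-axis; with |LC| = 17.6, C = (3.7725, -3.2902). Then |JC| = |C − J| = 5.0057.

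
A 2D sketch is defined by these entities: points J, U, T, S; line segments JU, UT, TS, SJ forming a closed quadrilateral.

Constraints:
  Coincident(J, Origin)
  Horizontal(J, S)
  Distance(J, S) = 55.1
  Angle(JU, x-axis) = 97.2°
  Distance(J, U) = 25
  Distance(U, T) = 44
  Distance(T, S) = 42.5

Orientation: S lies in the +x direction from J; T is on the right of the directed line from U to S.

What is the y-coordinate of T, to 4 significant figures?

-15.11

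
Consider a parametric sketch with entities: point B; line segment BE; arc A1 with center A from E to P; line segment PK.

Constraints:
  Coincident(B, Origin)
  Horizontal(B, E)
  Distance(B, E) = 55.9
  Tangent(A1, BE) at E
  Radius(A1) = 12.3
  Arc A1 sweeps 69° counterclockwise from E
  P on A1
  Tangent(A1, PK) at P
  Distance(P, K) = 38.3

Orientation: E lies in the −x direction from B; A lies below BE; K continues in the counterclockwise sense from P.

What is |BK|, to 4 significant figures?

92.11

B is at the origin; BE is horizontal with |BE| = 55.9 and E on the −x side, so E = (-55.90, 0.000). The tangent condition forces AE to be normal to BE, so A = E + (0, -12.3) = (-55.90, -12.30). On A1, E sits at bearing 90° from A; a 69° counterclockwise sweep puts P at bearing 159°, so P = A + 12.3·(cos 159°, sin 159°) = (-67.38, -7.892). The tangent condition forces AP to be normal to PK, so PK runs along (−sin 159°, cos 159°); with |PK| = 38.3, K = (-81.11, -43.65). Then |BK| = |K − B| = 92.11.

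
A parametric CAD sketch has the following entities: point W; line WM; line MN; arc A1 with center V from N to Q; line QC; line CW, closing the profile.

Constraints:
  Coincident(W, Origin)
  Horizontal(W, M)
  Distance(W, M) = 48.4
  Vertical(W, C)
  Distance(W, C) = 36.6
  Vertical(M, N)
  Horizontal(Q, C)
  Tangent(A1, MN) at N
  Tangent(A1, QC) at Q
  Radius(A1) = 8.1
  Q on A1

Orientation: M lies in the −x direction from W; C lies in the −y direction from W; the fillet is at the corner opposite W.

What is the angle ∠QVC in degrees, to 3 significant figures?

78.6°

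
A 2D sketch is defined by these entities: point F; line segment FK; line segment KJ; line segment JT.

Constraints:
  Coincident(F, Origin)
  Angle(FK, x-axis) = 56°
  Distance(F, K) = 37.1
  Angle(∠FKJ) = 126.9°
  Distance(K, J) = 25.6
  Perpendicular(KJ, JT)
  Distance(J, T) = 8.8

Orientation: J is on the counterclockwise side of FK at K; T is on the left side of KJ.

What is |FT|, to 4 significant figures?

52.23

F is at the origin; FK runs at 56.0° with length 37.1, so K = 37.1·(cos 56.0°, sin 56.0°) = (20.75, 30.76). ∠FKJ = 126.9°, so KJ runs at 56.0° + (180° − 126.9°) = 109.1° from the x-axis; with |KJ| = 25.6, J = K + 25.6·(cos 109.1°, sin 109.1°) = (12.37, 54.95). The perpendicularity gives JT at right angles to KJ; with |JT| = 8.8 on the left of KJ, T = J + 8.8·(-0.9449, -0.3272) = (4.054, 52.07). Then |FT| = |T − F| = 52.23.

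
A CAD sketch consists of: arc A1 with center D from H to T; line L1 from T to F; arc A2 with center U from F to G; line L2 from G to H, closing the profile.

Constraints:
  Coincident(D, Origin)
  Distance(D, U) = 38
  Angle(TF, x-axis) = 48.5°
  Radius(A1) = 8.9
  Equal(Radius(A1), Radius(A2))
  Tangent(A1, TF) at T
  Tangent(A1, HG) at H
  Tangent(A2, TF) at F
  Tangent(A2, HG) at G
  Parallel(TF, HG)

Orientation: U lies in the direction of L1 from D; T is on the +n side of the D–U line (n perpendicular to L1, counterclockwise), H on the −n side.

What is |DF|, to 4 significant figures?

39.03

The slot axis is L1's direction at 48.5°, so u = (cos 48.5°, sin 48.5°) = (0.6626, 0.7490) and n = (−sin 48.5°, cos 48.5°) = (-0.7490, 0.6626). D is at the origin and U lies 38.0 along u from D, so U = 38.0·u = (25.18, 28.46). Tangency of A1 to both parallel lines with radius 8.9 puts T and H at D ± 8.9·n: T = (-6.666, 5.897), H = (6.666, -5.897). Equal radii place F and G the same way about U: F = U + 8.9·n = (18.51, 34.36), G = U − 8.9·n = (31.85, 22.56). Then |DF| = |F − D| = 39.03.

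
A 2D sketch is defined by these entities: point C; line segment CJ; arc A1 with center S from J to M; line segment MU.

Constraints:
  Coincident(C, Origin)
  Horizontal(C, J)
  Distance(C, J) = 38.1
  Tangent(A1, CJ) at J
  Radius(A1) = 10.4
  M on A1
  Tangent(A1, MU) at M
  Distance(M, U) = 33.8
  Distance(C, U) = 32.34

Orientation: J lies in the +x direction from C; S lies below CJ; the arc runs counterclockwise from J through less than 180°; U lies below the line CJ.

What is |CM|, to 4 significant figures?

30.11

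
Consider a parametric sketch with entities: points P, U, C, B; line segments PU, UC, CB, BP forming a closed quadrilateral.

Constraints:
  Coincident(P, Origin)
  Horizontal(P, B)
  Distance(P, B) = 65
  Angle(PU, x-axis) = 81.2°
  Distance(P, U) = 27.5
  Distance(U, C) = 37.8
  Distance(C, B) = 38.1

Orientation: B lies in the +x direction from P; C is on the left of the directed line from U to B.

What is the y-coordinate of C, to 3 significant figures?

30.3

Checks: P = (0.00, 0.00) ✓; |UC| = 37.80 ✓; |CB| = 38.10 ✓.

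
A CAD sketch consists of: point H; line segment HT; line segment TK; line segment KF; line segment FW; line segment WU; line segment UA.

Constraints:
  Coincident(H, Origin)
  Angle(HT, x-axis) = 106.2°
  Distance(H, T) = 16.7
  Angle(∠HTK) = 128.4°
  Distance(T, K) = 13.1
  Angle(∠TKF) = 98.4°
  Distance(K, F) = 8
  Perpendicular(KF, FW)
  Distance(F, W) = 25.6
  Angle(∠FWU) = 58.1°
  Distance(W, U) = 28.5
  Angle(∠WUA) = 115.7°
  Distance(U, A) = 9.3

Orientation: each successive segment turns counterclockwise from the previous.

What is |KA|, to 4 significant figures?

15.25

H is at the origin; HT runs at 106.2° with length 16.7, so T = (-4.659, 16.04). ∠HTK = 128.4° gives TK at 157.8° from the x-axis; with |TK| = 13.1, K = (-16.79, 20.99). ∠TKF = 98.4° gives KF at -120.6° from the x-axis; with |KF| = 8.0, F = (-20.86, 14.10). KF is perpendicular to FW, so FW runs at -30.60°; with |FW| = 25.6, W = (1.175, 1.069). ∠FWU = 58.1° gives WU at 91.30° from the x-axis; with |WU| = 28.5, U = (0.5280, 29.56). ∠WUA = 115.7° gives UA at 155.6° from the x-axis; with |UA| = 9.3, A = (-7.941, 33.40). Then |KA| = |A − K| = 15.25.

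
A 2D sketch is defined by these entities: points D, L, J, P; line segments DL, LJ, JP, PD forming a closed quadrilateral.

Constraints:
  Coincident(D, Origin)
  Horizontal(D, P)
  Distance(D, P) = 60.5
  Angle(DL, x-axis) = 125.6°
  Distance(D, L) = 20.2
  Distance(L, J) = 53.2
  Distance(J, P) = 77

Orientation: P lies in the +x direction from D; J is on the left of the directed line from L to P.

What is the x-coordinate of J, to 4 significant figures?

15.22

Checks: |LJ| = 53.20 ✓; |JP| = 77.00 ✓.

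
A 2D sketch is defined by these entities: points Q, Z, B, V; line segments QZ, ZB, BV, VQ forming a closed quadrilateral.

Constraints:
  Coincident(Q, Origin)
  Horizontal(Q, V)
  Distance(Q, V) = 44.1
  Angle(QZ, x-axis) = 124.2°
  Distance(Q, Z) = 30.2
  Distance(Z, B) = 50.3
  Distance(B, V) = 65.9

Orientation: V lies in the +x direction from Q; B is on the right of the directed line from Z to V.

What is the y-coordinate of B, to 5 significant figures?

-25.322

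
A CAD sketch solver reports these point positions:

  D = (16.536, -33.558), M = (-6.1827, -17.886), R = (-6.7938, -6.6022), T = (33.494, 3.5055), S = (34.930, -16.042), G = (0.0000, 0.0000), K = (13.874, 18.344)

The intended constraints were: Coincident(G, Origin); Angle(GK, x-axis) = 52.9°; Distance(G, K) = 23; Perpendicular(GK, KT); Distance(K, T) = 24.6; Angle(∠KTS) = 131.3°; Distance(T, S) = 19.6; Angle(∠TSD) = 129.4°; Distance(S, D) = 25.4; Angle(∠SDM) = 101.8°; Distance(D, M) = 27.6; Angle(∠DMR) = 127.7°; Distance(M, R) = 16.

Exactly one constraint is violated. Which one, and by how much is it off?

Distance(M, R) = 16 — off by 4.70.

G = (0.00, 0.00) ✓; GK at 52.90° ✓; |GK| = 23.00 ✓; ∠(GK, KT) = 90.00° ✓; |KT| = 24.60 ✓; ∠KTS = 131.3° ✓; |TS| = 19.60 ✓; ∠TSD = 129.4° ✓; |SD| = 25.40 ✓; ∠SDM = 101.8° ✓; |DM| = 27.60 ✓; ∠DMR = 127.7° ✓; |MR| = 11.30 ✗.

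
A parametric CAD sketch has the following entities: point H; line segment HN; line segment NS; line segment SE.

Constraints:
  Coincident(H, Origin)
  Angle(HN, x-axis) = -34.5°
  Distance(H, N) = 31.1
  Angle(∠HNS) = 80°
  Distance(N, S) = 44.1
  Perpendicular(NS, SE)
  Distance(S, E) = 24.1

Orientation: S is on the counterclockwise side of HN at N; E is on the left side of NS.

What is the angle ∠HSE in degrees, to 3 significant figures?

51.6°

H is at the origin; HN runs at -34.5° with length 31.1, so N = 31.1·(cos -34.5°, sin -34.5°) = (25.6, -17.6). ∠HNS = 80.0°, so NS runs at -34.5° + (180° − 80.0°) = 65.5° from the x-axis; with |NS| = 44.1, S = N + 44.1·(cos 65.5°, sin 65.5°) = (43.9, 22.5). The perpendicularity gives SE at right angles to NS; with |SE| = 24.1 on the left of NS, E = S + 24.1·(-0.910, 0.415) = (22.0, 32.5). Then cos ∠HSE = SH·SE / (|SH||SE|), giving 51.6°.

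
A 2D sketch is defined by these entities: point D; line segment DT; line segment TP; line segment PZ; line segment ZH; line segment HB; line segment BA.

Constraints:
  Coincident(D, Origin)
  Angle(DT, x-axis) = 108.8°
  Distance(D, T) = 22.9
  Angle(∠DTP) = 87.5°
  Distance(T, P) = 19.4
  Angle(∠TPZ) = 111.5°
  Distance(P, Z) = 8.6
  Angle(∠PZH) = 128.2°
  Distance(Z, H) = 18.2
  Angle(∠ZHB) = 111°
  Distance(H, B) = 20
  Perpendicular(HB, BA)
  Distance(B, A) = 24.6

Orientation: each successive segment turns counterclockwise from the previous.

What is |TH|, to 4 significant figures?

27.22

∠TPZ = 111.5° gives PZ at -90.20° from the x-axis; with |PZ| = 8.6, Z = (-25.48, 6.031). ∠PZH = 128.2° gives ZH at -38.40° from the x-axis; with |ZH| = 18.2, H = (-11.22, -5.274). Then |TH| = |H − T| = 27.22.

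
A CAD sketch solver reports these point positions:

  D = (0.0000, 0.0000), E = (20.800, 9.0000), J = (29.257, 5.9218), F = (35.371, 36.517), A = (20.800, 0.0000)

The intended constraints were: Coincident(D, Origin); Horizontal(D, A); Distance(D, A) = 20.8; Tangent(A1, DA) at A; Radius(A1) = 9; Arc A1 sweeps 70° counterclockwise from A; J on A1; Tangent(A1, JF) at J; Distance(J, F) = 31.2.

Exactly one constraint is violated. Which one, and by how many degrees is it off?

Tangent(A1, JF) at J — off by 8.70°.

D = (0.00, 0.00) ✓; D.y = 0.00, A.y = 0.00 ✓; |DA| = 20.80 ✓; ∠(EA, AD) = 90.00° ✓; |EA| = 9.000 ✓; bearing(E→J) − bearing(E→A) = 70.00° ✓; |EJ| = 9.000 ✓; ∠(EJ, JF) = 81.30° ✗; |JF| = 31.20 ✓.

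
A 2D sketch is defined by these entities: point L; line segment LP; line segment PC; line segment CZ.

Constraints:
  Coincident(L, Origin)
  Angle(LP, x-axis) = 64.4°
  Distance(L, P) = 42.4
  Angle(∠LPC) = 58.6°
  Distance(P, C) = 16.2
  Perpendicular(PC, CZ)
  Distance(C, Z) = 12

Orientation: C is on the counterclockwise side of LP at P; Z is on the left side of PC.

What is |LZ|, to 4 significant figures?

24.90

L is at the origin; LP runs at 64.4° with length 42.4, so P = 42.4·(cos 64.4°, sin 64.4°) = (18.32, 38.24). ∠LPC = 58.6°, so PC runs at 64.4° + (180° − 58.6°) = 185.8° from the x-axis; with |PC| = 16.2, C = P + 16.2·(cos 185.8°, sin 185.8°) = (2.203, 36.60). The perpendicularity gives CZ at right angles to PC; with |CZ| = 12.0 on the left of PC, Z = C + 12.0·(0.1011, -0.9949) = (3.416, 24.66). Then |LZ| = |Z − L| = 24.90.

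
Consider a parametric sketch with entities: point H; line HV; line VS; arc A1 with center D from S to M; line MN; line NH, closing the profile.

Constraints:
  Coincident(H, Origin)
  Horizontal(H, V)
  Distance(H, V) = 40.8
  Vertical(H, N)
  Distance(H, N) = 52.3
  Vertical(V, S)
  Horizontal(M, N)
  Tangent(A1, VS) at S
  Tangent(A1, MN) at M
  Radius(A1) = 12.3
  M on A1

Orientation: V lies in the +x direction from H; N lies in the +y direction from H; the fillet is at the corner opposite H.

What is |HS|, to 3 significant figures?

57.1

H is at the origin; HV is horizontal with |HV| = 40.8 and V on the +x side, so V = (40.8, 0.00). H and N share the same x with |HN| = 52.3 and N on the +y side, so N = (0.00, 52.3). The virtual corner opposite H is at (40.8, 52.3). Tangency of A1 to VS means the radius DS is perpendicular to VS and since A1 is tangent to MN there, DM ⟂ MN, with radius 12.3, so the center D sits 12.3 in from both sides at D = (28.5, 40.0). That places the tangent points at S = (40.8, 40.0) on VS and M = (28.5, 52.3) on MN. Then |HS| = |S − H| = 57.1.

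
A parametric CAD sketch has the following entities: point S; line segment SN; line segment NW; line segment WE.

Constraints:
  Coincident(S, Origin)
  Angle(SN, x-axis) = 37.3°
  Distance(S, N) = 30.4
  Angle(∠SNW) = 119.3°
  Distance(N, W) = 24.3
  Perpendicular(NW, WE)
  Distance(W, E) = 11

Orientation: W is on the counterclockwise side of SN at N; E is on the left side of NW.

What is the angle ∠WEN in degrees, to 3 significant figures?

65.6°

S is at the origin; SN runs at 37.3° with length 30.4, so N = 30.4·(cos 37.3°, sin 37.3°) = (24.2, 18.4). ∠SNW = 119.3°, so NW runs at 37.3° + (180° − 119.3°) = 98.0° from the x-axis; with |NW| = 24.3, W = N + 24.3·(cos 98.0°, sin 98.0°) = (20.8, 42.5). NW is perpendicular to WE; with |WE| = 11.0 on the left of NW, E = W + 11.0·(-0.990, -0.139) = (9.91, 41.0). Then cos ∠WEN = EW·EN / (|EW||EN|), giving 65.6°.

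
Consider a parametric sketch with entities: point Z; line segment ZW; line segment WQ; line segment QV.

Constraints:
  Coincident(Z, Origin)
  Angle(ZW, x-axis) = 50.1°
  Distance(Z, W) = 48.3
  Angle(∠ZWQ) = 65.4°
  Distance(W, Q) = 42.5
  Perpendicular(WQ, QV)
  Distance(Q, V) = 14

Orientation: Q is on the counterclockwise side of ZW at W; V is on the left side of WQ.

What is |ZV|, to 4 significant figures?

37.37

Z is at the origin; ZW runs at 50.1° with length 48.3, so W = 48.3·(cos 50.1°, sin 50.1°) = (30.98, 37.05). ∠ZWQ = 65.4°, so WQ runs at 50.1° + (180° − 65.4°) = 164.7° from the x-axis; with |WQ| = 42.5, Q = W + 42.5·(cos 164.7°, sin 164.7°) = (-10.01, 48.27). The perpendicularity gives QV at right angles to WQ; with |QV| = 14.0 on the left of WQ, V = Q + 14.0·(-0.2639, -0.9646) = (-13.71, 34.76). Then |ZV| = |V − Z| = 37.37.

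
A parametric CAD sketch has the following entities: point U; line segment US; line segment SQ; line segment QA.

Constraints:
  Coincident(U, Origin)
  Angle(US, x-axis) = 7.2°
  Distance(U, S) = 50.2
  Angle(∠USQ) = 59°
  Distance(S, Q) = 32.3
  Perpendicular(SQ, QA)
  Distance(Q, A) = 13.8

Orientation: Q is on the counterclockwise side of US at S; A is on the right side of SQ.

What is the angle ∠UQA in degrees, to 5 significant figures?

171.48°

U is at the origin; US runs at 7.2° with length 50.2, so S = 50.2·(cos 7.2°, sin 7.2°) = (49.804, 6.2917). ∠USQ = 59.0°, so SQ runs at 7.2° + (180° − 59.0°) = 128.20° from the x-axis; with |SQ| = 32.3, Q = S + 32.3·(cos 128.20°, sin 128.20°) = (29.830, 31.675). SQ is perpendicular to QA; with |QA| = 13.8 on the right of SQ, A = Q + 13.8·(0.78586, 0.61841) = (40.674, 40.209). Then cos ∠UQA = QU·QA / (|QU||QA|), giving 171.48°.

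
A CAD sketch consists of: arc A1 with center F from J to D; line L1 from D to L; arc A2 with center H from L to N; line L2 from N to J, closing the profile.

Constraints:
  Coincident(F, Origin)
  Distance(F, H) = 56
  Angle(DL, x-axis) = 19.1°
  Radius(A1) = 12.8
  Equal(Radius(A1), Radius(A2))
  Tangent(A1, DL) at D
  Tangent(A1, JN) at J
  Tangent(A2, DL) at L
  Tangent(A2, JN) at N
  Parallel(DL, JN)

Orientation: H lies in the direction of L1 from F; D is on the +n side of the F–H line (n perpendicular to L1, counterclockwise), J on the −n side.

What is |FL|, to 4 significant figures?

57.44

The slot axis is L1's direction at 19.1°, so u = (cos 19.1°, sin 19.1°) = (0.9449, 0.3272) and n = (−sin 19.1°, cos 19.1°) = (-0.3272, 0.9449). F is at the origin and H lies 56.0 along u from F, so H = 56.0·u = (52.92, 18.32). Tangency of A1 to both parallel lines with radius 12.8 puts D and J at F ± 12.8·n: D = (-4.188, 12.10), J = (4.188, -12.10). Equal radii place L and N the same way about H: L = H + 12.8·n = (48.73, 30.42), N = H − 12.8·n = (57.11, 6.229). Then |FL| = |L − F| = 57.44.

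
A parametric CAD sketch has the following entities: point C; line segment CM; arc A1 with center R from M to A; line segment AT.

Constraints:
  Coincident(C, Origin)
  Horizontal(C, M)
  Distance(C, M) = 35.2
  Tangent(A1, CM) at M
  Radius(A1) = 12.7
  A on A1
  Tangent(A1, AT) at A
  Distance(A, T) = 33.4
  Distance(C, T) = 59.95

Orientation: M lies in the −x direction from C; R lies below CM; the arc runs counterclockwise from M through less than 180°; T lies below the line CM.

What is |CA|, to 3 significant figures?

50.1

Checks: ∠(RM, MC) = 90.00° ✓; |RM| = 12.70 ✓; |RA| = 12.70 ✓; ∠(RA, AT) = 90.00° ✓; |AT| = 33.40 ✓; |CT| = 59.95 ✓.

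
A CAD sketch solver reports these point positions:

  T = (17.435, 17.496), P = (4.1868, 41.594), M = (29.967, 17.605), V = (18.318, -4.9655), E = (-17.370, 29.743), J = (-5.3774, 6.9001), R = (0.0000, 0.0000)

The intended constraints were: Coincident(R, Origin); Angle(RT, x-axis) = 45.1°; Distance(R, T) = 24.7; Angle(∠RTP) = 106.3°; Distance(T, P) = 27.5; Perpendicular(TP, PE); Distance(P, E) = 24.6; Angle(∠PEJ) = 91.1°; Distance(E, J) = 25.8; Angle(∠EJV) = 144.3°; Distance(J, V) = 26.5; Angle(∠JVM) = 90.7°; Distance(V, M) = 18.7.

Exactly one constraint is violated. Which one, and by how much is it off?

Distance(V, M) = 18.7 — off by 6.70.

R = (0.00, 0.00) ✓; RT at 45.10° ✓; |RT| = 24.70 ✓; ∠RTP = 106.3° ✓; |TP| = 27.50 ✓; ∠(TP, PE) = 90.00° ✓; |PE| = 24.60 ✓; ∠PEJ = 91.10° ✓; |EJ| = 25.80 ✓; ∠EJV = 144.3° ✓; |JV| = 26.50 ✓; ∠JVM = 90.70° ✓; |VM| = 25.40 ✗.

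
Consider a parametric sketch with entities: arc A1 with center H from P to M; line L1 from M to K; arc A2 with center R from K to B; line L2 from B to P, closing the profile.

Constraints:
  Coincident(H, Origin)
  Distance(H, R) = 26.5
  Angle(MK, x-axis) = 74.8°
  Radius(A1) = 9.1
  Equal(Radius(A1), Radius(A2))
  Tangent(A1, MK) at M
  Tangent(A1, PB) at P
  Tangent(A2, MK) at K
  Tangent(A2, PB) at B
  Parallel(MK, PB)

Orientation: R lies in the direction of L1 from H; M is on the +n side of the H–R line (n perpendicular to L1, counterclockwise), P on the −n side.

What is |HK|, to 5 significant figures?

28.019

Tangency of A1 to both parallel lines with radius 9.1 puts M and P at H ± 9.1·n: M = (-8.7817, 2.3859), P = (8.7817, -2.3859). Equal radii place K and B the same way about R: K = R + 9.1·n = (-1.8336, 27.959), B = R − 9.1·n = (15.730, 23.187). Then |HK| = |K − H| = 28.019.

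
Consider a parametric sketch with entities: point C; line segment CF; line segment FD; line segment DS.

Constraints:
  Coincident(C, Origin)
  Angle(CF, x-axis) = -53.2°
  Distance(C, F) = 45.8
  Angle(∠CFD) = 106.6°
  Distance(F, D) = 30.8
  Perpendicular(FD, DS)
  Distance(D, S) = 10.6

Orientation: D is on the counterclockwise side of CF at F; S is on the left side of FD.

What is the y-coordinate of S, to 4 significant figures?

-16.09

C is at the origin; CF runs at -53.2° with length 45.8, so F = 45.8·(cos -53.2°, sin -53.2°) = (27.44, -36.67). ∠CFD = 106.6°, so FD runs at -53.2° + (180° − 106.6°) = 20.20° from the x-axis; with |FD| = 30.8, D = F + 30.8·(cos 20.20°, sin 20.20°) = (56.34, -26.04). FD is perpendicular to DS; with |DS| = 10.6 on the left of FD, S = D + 10.6·(-0.3453, 0.9385) = (52.68, -16.09). So S.y = -16.09.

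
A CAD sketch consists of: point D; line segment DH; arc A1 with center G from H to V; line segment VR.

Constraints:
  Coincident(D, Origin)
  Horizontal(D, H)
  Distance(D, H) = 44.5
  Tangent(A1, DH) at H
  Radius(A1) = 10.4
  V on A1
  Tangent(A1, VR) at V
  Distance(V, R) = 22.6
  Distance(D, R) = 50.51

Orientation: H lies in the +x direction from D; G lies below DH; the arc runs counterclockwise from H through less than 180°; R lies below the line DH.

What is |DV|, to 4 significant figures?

36.16

Checks: |GH| = 10.40 ✓; |GV| = 10.40 ✓; ∠(GV, VR) = 90.00° ✓; |VR| = 22.60 ✓; |DR| = 50.51 ✓.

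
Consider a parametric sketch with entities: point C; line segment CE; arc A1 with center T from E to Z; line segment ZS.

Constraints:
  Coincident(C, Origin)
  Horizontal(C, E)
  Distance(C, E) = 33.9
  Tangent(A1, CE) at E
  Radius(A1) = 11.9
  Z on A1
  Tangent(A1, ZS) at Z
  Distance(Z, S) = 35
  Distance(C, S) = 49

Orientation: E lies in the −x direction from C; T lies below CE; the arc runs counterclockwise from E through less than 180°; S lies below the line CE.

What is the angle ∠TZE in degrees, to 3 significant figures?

23.2°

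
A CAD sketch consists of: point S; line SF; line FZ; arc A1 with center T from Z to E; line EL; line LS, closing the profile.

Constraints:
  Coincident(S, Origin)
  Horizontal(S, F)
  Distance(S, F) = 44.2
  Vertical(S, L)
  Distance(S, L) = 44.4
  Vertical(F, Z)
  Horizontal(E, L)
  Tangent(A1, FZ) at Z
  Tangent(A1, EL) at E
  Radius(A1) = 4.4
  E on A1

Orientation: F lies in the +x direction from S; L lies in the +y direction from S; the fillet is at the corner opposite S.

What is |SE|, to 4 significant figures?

59.63

S is at the origin; S and F share the same y with |SF| = 44.2 and F on the +x side, so F = (44.20, 0.000). SL is vertical with |SL| = 44.4 and L on the +y side, so L = (0.000, 44.40). The virtual corner opposite S is at (44.20, 44.40). A1 meets FZ tangentially, so TZ is at right angles to FZ and A1 meets EL tangentially, so TE is at right angles to EL, with radius 4.4, so the center T sits 4.4 in from both sides at T = (39.80, 40.00). That places the tangent points at Z = (44.20, 40.00) on FZ and E = (39.80, 44.40) on EL. Then |SE| = |E − S| = 59.63.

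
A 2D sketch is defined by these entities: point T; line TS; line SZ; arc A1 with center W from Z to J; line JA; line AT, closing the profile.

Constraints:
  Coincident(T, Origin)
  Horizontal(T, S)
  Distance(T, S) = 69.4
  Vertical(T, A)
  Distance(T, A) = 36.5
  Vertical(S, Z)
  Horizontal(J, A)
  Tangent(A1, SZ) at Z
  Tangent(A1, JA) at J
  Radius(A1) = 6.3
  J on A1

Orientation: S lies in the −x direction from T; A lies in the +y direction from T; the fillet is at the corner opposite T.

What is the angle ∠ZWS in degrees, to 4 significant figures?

78.22°

The virtual corner opposite T is at (-69.40, 36.50). Tangency of A1 to SZ means the radius WZ is perpendicular to SZ and tangency of A1 to JA means the radius WJ is perpendicular to JA, with radius 6.3, so the center W sits 6.3 in from both sides at W = (-63.10, 30.20). That places the tangent points at Z = (-69.40, 30.20) on SZ and J = (-63.10, 36.50) on JA. Then cos ∠ZWS = WZ·WS / (|WZ||WS|), giving 78.22°.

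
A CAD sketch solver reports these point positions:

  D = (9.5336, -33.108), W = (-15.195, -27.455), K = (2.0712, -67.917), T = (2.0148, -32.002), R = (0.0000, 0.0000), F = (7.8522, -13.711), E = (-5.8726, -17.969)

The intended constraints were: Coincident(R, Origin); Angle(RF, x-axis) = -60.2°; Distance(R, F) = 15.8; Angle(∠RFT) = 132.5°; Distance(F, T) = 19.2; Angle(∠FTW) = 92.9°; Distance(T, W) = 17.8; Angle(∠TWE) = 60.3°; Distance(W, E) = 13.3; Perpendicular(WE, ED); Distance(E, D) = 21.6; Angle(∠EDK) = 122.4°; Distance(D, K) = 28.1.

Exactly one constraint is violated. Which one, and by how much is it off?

Distance(D, K) = 28.1 — off by 7.50.

R = (0.00, 0.00) ✓; RF at -60.20° ✓; |RF| = 15.80 ✓; ∠RFT = 132.5° ✓; |FT| = 19.20 ✓; ∠FTW = 92.90° ✓; |TW| = 17.80 ✓; ∠TWE = 60.30° ✓; |WE| = 13.30 ✓; ∠(WE, ED) = 90.00° ✓; |ED| = 21.60 ✓; ∠EDK = 122.4° ✓; |DK| = 35.60 ✗.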